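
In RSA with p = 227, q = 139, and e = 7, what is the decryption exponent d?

φ(n) = (p−1)(q−1) = 226·138 = 31188.
Need d with 7·d ≡ 1 (mod 31188). Apply the extended Euclidean algorithm:
31188 = 4455·7 + 3
7 = 2·3 + 1
3 = 3·1 + 0
Back-substitute:
1 = 7 − 2·3
1 = −2·31188 + 8911·7
So 7·8911 ≡ 1 (mod 31188), hence d = 8911.

8911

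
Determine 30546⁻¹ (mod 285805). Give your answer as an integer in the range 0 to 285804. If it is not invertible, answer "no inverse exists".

90431

Apply the Euclidean algorithm to 285805 and 30546:
285805 = 9×30546 + 10891
30546 = 2×10891 + 8764
10891 = 1×8764 + 2127
8764 = 4×2127 + 256
2127 = 8×256 + 79
256 = 3×79 + 19
79 = 4×19 + 3
19 = 6×3 + 1
3 = 3×1 + 0
Since gcd(30546, 285805) = 1, back-substitute to write 1 as a combination:
1 = 19 − 6·3
1 = −6·79 + 25·19
1 = 25·256 − 81·79
1 = −81·2127 + 673·256
1 = 673·8764 − 2773·2127
1 = −2773·10891 + 3446·8764
1 = 3446·30546 − 9665·10891
1 = −9665·285805 + 90431·30546
So 30546·90431 ≡ 1 (mod 285805).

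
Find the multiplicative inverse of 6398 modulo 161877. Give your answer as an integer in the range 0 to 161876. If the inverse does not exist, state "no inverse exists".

Apply the Euclidean algorithm to 161877 and 6398:
161877 = 25*6398 + 1927
6398 = 3*1927 + 617
1927 = 3*617 + 76
617 = 8*76 + 9
76 = 8*9 + 4
9 = 2*4 + 1
4 = 4*1 + 0
Since gcd(6398, 161877) = 1, back-substitute to write 1 as a combination:
1 = 9 − 2·4
1 = −2·76 + 17·9
1 = 17·617 − 138·76
1 = −138·1927 + 431·617
1 = 431·6398 − 1431·1927
1 = −1431·161877 + 36206·6398
So 6398·36206 ≡ 1 (mod 161877).

36206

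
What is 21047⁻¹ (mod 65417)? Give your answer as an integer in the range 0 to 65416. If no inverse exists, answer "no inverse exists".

Apply the Euclidean algorithm to 65417 and 21047:
65417 = 3·21047 + 2276
21047 = 9·2276 + 563
2276 = 4·563 + 24
563 = 23·24 + 11
24 = 2·11 + 2
11 = 5·2 + 1
2 = 2·1 + 0
gcd = 1, so the inverse exists. Back-substitute:
1 = 11 − 5·2
1 = −5·24 + 11·11
1 = 11·563 − 258·24
1 = −258·2276 + 1043·563
1 = 1043·21047 − 9645·2276
1 = −9645·65417 + 29978·21047
So 21047·29978 ≡ 1 (mod 65417).

29978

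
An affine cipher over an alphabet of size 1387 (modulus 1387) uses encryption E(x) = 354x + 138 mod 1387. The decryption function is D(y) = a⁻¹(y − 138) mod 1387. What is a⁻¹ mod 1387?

Apply the Euclidean algorithm to 1387 and 354:
1387 = 3·354 + 325
354 = 1·325 + 29
325 = 11·29 + 6
29 = 4·6 + 5
6 = 1·5 + 1
5 = 5·1 + 0
gcd = 1, so the inverse exists. Back-substitute:
1 = 6 − 5
1 = −29 + 5·6
1 = 5·325 − 56·29
1 = −56·354 + 61·325
1 = 61·1387 − 239·354
So 354·(-239) ≡ 1 (mod 1387), and -239 ≡ 1148 (mod 1387).

1148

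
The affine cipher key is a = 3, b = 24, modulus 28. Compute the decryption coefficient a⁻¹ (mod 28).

19

Extended Euclidean algorithm:
28 = 9·3 + 1
3 = 3·1 + 0
gcd = 1, so the inverse exists. Back-substitute:
1 = 28 − 9·3
Hence 3⁻¹ ≡ -9 ≡ 19 (mod 28).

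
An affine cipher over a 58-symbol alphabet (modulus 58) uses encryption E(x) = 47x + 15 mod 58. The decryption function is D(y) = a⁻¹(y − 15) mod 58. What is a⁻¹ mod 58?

Apply the Euclidean algorithm to 58 and 47:
58 = 1·47 + 11
47 = 4·11 + 3
11 = 3·3 + 2
3 = 1·2 + 1
2 = 2·1 + 0
The gcd is 1. Working backward:
1 = 3 − 2
1 = −11 + 4·3
1 = 4·47 − 17·11
1 = −17·58 + 21·47
So 47·21 ≡ 1 (mod 58).

21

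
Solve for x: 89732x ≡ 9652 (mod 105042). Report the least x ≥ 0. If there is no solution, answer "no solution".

First find gcd(89732, 105042):
105042 = 1·89732 + 15310
89732 = 5·15310 + 13182
15310 = 1·13182 + 2128
13182 = 6·2128 + 414
2128 = 5·414 + 58
414 = 7·58 + 8
58 = 7·8 + 2
8 = 4·2 + 0
gcd = 2 and 2 | 9652, so solutions exist. Divide through by 2: 44866x ≡ 4826 (mod 52521).
Now find 44866⁻¹ mod 52521:
52521 = 1*44866 + 7655
44866 = 5*7655 + 6591
7655 = 1*6591 + 1064
6591 = 6*1064 + 207
1064 = 5*207 + 29
207 = 7*29 + 4
29 = 7*4 + 1
4 = 4*1 + 0
Back-substitute:
1 = 29 − 7·4
1 = −7·207 + 50·29
1 = 50·1064 − 257·207
1 = −257·6591 + 1592·1064
1 = 1592·7655 − 1849·6591
1 = −1849·44866 + 10837·7655
1 = 10837·52521 − 12686·44866
So 44866·(-12686) ≡ 1 (mod 52521), i.e. 44866⁻¹ ≡ 39835.
Then x ≡ 39835·4826 ≡ 16850 (mod 52521); the smallest non-negative solution is x = 16850.

16850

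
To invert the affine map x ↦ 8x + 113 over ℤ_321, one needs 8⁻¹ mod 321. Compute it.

Apply the Euclidean algorithm to 321 and 8:
321 = 40·8 + 1
8 = 8·1 + 0
gcd = 1, so the inverse exists. Back-substitute:
1 = 321 − 40·8
Hence 8⁻¹ ≡ -40 ≡ 281 (mod 321).

281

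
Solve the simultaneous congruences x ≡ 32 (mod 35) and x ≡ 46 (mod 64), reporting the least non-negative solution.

Write x = 32 + 35·k. Then 35·k ≡ 46 − 32 ≡ 14 (mod 64).
Need 35⁻¹ mod 64. Extended Euclid on (64, 35):
64 = 1×35 + 29
35 = 1×29 + 6
29 = 4×6 + 5
6 = 1×5 + 1
5 = 5×1 + 0
Back-substitute:
1 = 6 − 5
1 = −29 + 5·6
1 = 5·35 − 6·29
1 = −6·64 + 11·35
35⁻¹ ≡ 11 (mod 64), so k ≡ 11·14 ≡ 26 (mod 64).
x = 32 + 35·26 = 942.

942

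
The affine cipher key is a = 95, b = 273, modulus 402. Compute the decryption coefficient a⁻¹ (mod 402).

Extended Euclidean algorithm:
402 = 4×95 + 22
95 = 4×22 + 7
22 = 3×7 + 1
7 = 7×1 + 0
Since gcd(95, 402) = 1, back-substitute to write 1 as a combination:
1 = 22 − 3·7
1 = −3·95 + 13·22
1 = 13·402 − 55·95
Thus 95·(-55) ≡ 1 (mod 402); reducing, -55 mod 402 = 347.

347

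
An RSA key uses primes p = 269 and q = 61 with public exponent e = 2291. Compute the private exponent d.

6731

φ(n) = (p−1)(q−1) = 268·60 = 16080.
Need d with 2291·d ≡ 1 (mod 16080). Apply the extended Euclidean algorithm:
16080 = 7*2291 + 43
2291 = 53*43 + 12
43 = 3*12 + 7
12 = 1*7 + 5
7 = 1*5 + 2
5 = 2*2 + 1
2 = 2*1 + 0
Back-substitute:
1 = 5 − 2·2
1 = −2·7 + 3·5
1 = 3·12 − 5·7
1 = −5·43 + 18·12
1 = 18·2291 − 959·43
1 = −959·16080 + 6731·2291
So 2291·6731 ≡ 1 (mod 16080), hence d = 6731.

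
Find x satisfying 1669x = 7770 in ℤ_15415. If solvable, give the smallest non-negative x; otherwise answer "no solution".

605

First find gcd(1669, 15415):
15415 = 9*1669 + 394
1669 = 4*394 + 93
394 = 4*93 + 22
93 = 4*22 + 5
22 = 4*5 + 2
5 = 2*2 + 1
2 = 2*1 + 0
gcd = 1, so a unique solution mod 15415 exists.
Back-substitute for the Bézout coefficients:
1 = 5 − 2·2
1 = −2·22 + 9·5
1 = 9·93 − 38·22
1 = −38·394 + 161·93
1 = 161·1669 − 682·394
1 = −682·15415 + 6299·1669
So 1669·(6299) ≡ 1 (mod 15415), giving 1669⁻¹ ≡ 6299.
x ≡ 1669⁻¹·7770 ≡ 6299·7770 ≡ 605 (mod 15415).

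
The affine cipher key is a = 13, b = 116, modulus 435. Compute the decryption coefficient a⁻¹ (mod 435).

67

Apply the Euclidean algorithm to 435 and 13:
435 = 33*13 + 6
13 = 2*6 + 1
6 = 6*1 + 0
Since gcd(13, 435) = 1, back-substitute to write 1 as a combination:
1 = 13 − 2·6
1 = −2·435 + 67·13
So 13·67 ≡ 1 (mod 435).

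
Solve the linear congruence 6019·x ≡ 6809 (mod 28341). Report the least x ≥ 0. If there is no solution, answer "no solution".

6014

First find gcd(6019, 28341):
28341 = 4×6019 + 4265
6019 = 1×4265 + 1754
4265 = 2×1754 + 757
1754 = 2×757 + 240
757 = 3×240 + 37
240 = 6×37 + 18
37 = 2×18 + 1
18 = 18×1 + 0
gcd = 1, so a unique solution mod 28341 exists.
Back-substitute for the Bézout coefficients:
1 = 37 − 2·18
1 = −2·240 + 13·37
1 = 13·757 − 41·240
1 = −41·1754 + 95·757
1 = 95·4265 − 231·1754
1 = −231·6019 + 326·4265
1 = 326·28341 − 1535·6019
So 6019·(-1535) ≡ 1 (mod 28341), giving 6019⁻¹ ≡ 26806.
x ≡ 6019⁻¹·6809 ≡ 26806·6809 ≡ 6014 (mod 28341).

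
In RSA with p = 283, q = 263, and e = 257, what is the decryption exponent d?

10637

φ(n) = (p−1)(q−1) = 282·262 = 73884.
Need d with 257·d ≡ 1 (mod 73884). Apply the extended Euclidean algorithm:
73884 = 287×257 + 125
257 = 2×125 + 7
125 = 17×7 + 6
7 = 1×6 + 1
6 = 6×1 + 0
Back-substitute:
1 = 7 − 6
1 = −125 + 18·7
1 = 18·257 − 37·125
1 = −37·73884 + 10637·257
So 257·10637 ≡ 1 (mod 73884), hence d = 10637.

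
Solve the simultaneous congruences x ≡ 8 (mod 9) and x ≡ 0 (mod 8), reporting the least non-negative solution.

8

Write x = 8 + 9·k. Then 9·k ≡ 0 − 8 ≡ 0 (mod 8).
Need 9⁻¹ mod 8. Extended Euclid on (8, 1):
8 = 8*1 + 0
9⁻¹ ≡ 1 (mod 8), so k ≡ 1·0 ≡ 0 (mod 8).
x = 8 + 9·0 = 8.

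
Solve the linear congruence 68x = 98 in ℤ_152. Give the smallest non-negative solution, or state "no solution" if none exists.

gcd(68, 152):
152 = 2*68 + 16
68 = 4*16 + 4
16 = 4*4 + 0
gcd = 4, but 4 ∤ 98, so the congruence has no solution.

no solution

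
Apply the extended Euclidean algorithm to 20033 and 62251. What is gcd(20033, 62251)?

1

Repeated division:
62251 = 3×20033 + 2152
20033 = 9×2152 + 665
2152 = 3×665 + 157
665 = 4×157 + 37
157 = 4×37 + 9
37 = 4×9 + 1
9 = 9×1 + 0
gcd(20033, 62251) = 1.
Working backward:
1 = 37 − 4·9
1 = −4·157 + 17·37
1 = 17·665 − 72·157
1 = −72·2152 + 233·665
1 = 233·20033 − 2169·2152
1 = −2169·62251 + 6740·20033
So 1 = (-2169)·62251 + (6740)·20033.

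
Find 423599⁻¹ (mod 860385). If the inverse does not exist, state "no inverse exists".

Run Euclid on (860385, 423599):
860385 = 2*423599 + 13187
423599 = 32*13187 + 1615
13187 = 8*1615 + 267
1615 = 6*267 + 13
267 = 20*13 + 7
13 = 1*7 + 6
7 = 1*6 + 1
6 = 6*1 + 0
gcd = 1, so the inverse exists. Back-substitute:
1 = 7 − 6
1 = −13 + 2·7
1 = 2·267 − 41·13
1 = −41·1615 + 248·267
1 = 248·13187 − 2025·1615
1 = −2025·423599 + 65048·13187
1 = 65048·860385 − 132121·423599
Hence 423599⁻¹ ≡ -132121 ≡ 728264 (mod 860385).

728264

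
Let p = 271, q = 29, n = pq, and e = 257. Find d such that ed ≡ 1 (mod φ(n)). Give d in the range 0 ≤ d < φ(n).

353

φ(n) = (p−1)(q−1) = 270·28 = 7560.
Need d with 257·d ≡ 1 (mod 7560). Apply the extended Euclidean algorithm:
7560 = 29·257 + 107
257 = 2·107 + 43
107 = 2·43 + 21
43 = 2·21 + 1
21 = 21·1 + 0
Back-substitute:
1 = 43 − 2·21
1 = −2·107 + 5·43
1 = 5·257 − 12·107
1 = −12·7560 + 353·257
So 257·353 ≡ 1 (mod 7560), hence d = 353.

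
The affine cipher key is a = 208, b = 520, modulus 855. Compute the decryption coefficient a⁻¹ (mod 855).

37

Run Euclid on (855, 208):
855 = 4·208 + 23
208 = 9·23 + 1
23 = 23·1 + 0
gcd = 1, so the inverse exists. Back-substitute:
1 = 208 − 9·23
1 = −9·855 + 37·208
So 208·37 ≡ 1 (mod 855).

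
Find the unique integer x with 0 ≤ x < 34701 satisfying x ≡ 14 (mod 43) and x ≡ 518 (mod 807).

Write x = 14 + 43·k. Then 43·k ≡ 518 − 14 ≡ 504 (mod 807).
Need 43⁻¹ mod 807. Extended Euclid on (807, 43):
807 = 18·43 + 33
43 = 1·33 + 10
33 = 3·10 + 3
10 = 3·3 + 1
3 = 3·1 + 0
Back-substitute:
1 = 10 − 3·3
1 = −3·33 + 10·10
1 = 10·43 − 13·33
1 = −13·807 + 244·43
43⁻¹ ≡ 244 (mod 807), so k ≡ 244·504 ≡ 312 (mod 807).
x = 14 + 43·312 = 13430.

13430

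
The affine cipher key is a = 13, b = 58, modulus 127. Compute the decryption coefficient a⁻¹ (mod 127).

gcd(127, 13) by repeated division:
127 = 9·13 + 10
13 = 1·10 + 3
10 = 3·3 + 1
3 = 3·1 + 0
Since gcd(13, 127) = 1, back-substitute to write 1 as a combination:
1 = 10 − 3·3
1 = −3·13 + 4·10
1 = 4·127 − 39·13
Thus 13·(-39) ≡ 1 (mod 127); reducing, -39 mod 127 = 88.

88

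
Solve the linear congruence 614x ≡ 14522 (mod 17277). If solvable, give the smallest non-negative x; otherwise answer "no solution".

First find gcd(614, 17277):
17277 = 28*614 + 85
614 = 7*85 + 19
85 = 4*19 + 9
19 = 2*9 + 1
9 = 9*1 + 0
gcd = 1, so a unique solution mod 17277 exists.
Back-substitute for the Bézout coefficients:
1 = 19 − 2·9
1 = −2·85 + 9·19
1 = 9·614 − 65·85
1 = −65·17277 + 1829·614
So 614·(1829) ≡ 1 (mod 17277), giving 614⁻¹ ≡ 1829.
x ≡ 614⁻¹·14522 ≡ 1829·14522 ≡ 5989 (mod 17277).

5989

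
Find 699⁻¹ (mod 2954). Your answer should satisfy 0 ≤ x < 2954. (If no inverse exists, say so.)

2337

Extended Euclidean algorithm:
2954 = 4×699 + 158
699 = 4×158 + 67
158 = 2×67 + 24
67 = 2×24 + 19
24 = 1×19 + 5
19 = 3×5 + 4
5 = 1×4 + 1
4 = 4×1 + 0
The gcd is 1. Working backward:
1 = 5 − 4
1 = −19 + 4·5
1 = 4·24 − 5·19
1 = −5·67 + 14·24
1 = 14·158 − 33·67
1 = −33·699 + 146·158
1 = 146·2954 − 617·699
Thus 699·(-617) ≡ 1 (mod 2954); reducing, -617 mod 2954 = 2337.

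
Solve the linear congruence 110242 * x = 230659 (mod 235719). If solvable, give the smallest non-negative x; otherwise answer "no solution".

First find gcd(110242, 235719):
235719 = 2·110242 + 15235
110242 = 7·15235 + 3597
15235 = 4·3597 + 847
3597 = 4·847 + 209
847 = 4·209 + 11
209 = 19·11 + 0
gcd = 11 and 11 | 230659, so solutions exist. Divide through by 11: 10022x ≡ 20969 (mod 21429).
Now find 10022⁻¹ mod 21429:
21429 = 2*10022 + 1385
10022 = 7*1385 + 327
1385 = 4*327 + 77
327 = 4*77 + 19
77 = 4*19 + 1
19 = 19*1 + 0
Back-substitute:
1 = 77 − 4·19
1 = −4·327 + 17·77
1 = 17·1385 − 72·327
1 = −72·10022 + 521·1385
1 = 521·21429 − 1114·10022
So 10022·(-1114) ≡ 1 (mod 21429), i.e. 10022⁻¹ ≡ 20315.
Then x ≡ 20315·20969 ≡ 19573 (mod 21429); the smallest non-negative solution is x = 19573.

19573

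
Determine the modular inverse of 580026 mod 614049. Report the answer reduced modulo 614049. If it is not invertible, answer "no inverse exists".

Compute gcd(580026, 614049):
614049 = 1·580026 + 34023
580026 = 17·34023 + 1635
34023 = 20·1635 + 1323
1635 = 1·1323 + 312
1323 = 4·312 + 75
312 = 4·75 + 12
75 = 6·12 + 3
12 = 4·3 + 0
The gcd is 3, not 1, hence no inverse exists.

no inverse exists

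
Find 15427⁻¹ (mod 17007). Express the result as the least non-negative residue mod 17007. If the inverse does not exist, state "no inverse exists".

Apply the Euclidean algorithm to 17007 and 15427:
17007 = 1·15427 + 1580
15427 = 9·1580 + 1207
1580 = 1·1207 + 373
1207 = 3·373 + 88
373 = 4·88 + 21
88 = 4·21 + 4
21 = 5·4 + 1
4 = 4·1 + 0
gcd = 1, so the inverse exists. Back-substitute:
1 = 21 − 5·4
1 = −5·88 + 21·21
1 = 21·373 − 89·88
1 = −89·1207 + 288·373
1 = 288·1580 − 377·1207
1 = −377·15427 + 3681·1580
1 = 3681·17007 − 4058·15427
Hence 15427⁻¹ ≡ -4058 ≡ 12949 (mod 17007).

12949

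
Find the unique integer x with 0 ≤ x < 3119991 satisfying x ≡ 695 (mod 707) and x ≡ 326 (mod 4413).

666689

Write x = 695 + 707·k. Then 707·k ≡ 326 − 695 ≡ 4044 (mod 4413).
Need 707⁻¹ mod 4413. Extended Euclid on (4413, 707):
4413 = 6×707 + 171
707 = 4×171 + 23
171 = 7×23 + 10
23 = 2×10 + 3
10 = 3×3 + 1
3 = 3×1 + 0
Back-substitute:
1 = 10 − 3·3
1 = −3·23 + 7·10
1 = 7·171 − 52·23
1 = −52·707 + 215·171
1 = 215·4413 − 1342·707
707⁻¹ ≡ 3071 (mod 4413), so k ≡ 3071·4044 ≡ 942 (mod 4413).
x = 695 + 707·942 = 666689.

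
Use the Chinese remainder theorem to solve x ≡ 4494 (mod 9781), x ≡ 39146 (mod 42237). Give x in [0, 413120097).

Write x = 4494 + 9781·k. Then 9781·k ≡ 39146 − 4494 ≡ 34652 (mod 42237).
Need 9781⁻¹ mod 42237. Extended Euclid on (42237, 9781):
42237 = 4·9781 + 3113
9781 = 3·3113 + 442
3113 = 7·442 + 19
442 = 23·19 + 5
19 = 3·5 + 4
5 = 1·4 + 1
4 = 4·1 + 0
Back-substitute:
1 = 5 − 4
1 = −19 + 4·5
1 = 4·442 − 93·19
1 = −93·3113 + 655·442
1 = 655·9781 − 2058·3113
1 = −2058·42237 + 8887·9781
9781⁻¹ ≡ 8887 (mod 42237), so k ≡ 8887·34652 ≡ 2357 (mod 42237).
x = 4494 + 9781·2357 = 23058311.

23058311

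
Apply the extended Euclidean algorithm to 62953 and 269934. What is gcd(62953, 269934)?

Repeated division:
269934 = 4·62953 + 18122
62953 = 3·18122 + 8587
18122 = 2·8587 + 948
8587 = 9·948 + 55
948 = 17·55 + 13
55 = 4·13 + 3
13 = 4·3 + 1
3 = 3·1 + 0
gcd(62953, 269934) = 1.
Working backward:
1 = 13 − 4·3
1 = −4·55 + 17·13
1 = 17·948 − 293·55
1 = −293·8587 + 2654·948
1 = 2654·18122 − 5601·8587
1 = −5601·62953 + 19457·18122
1 = 19457·269934 − 83429·62953
So 1 = (19457)·269934 + (-83429)·62953.

1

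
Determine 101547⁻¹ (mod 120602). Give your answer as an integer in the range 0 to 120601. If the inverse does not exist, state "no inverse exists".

68627

Run Euclid on (120602, 101547):
120602 = 1*101547 + 19055
101547 = 5*19055 + 6272
19055 = 3*6272 + 239
6272 = 26*239 + 58
239 = 4*58 + 7
58 = 8*7 + 2
7 = 3*2 + 1
2 = 2*1 + 0
The gcd is 1. Working backward:
1 = 7 − 3·2
1 = −3·58 + 25·7
1 = 25·239 − 103·58
1 = −103·6272 + 2703·239
1 = 2703·19055 − 8212·6272
1 = −8212·101547 + 43763·19055
1 = 43763·120602 − 51975·101547
Hence 101547⁻¹ ≡ -51975 ≡ 68627 (mod 120602).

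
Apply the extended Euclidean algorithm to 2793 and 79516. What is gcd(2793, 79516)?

Repeated division:
79516 = 28×2793 + 1312
2793 = 2×1312 + 169
1312 = 7×169 + 129
169 = 1×129 + 40
129 = 3×40 + 9
40 = 4×9 + 4
9 = 2×4 + 1
4 = 4×1 + 0
gcd(2793, 79516) = 1.
Express as a combination:
1 = 9 − 2·4
1 = −2·40 + 9·9
1 = 9·129 − 29·40
1 = −29·169 + 38·129
1 = 38·1312 − 295·169
1 = −295·2793 + 628·1312
1 = 628·79516 − 17879·2793
So 1 = (628)·79516 + (-17879)·2793.

1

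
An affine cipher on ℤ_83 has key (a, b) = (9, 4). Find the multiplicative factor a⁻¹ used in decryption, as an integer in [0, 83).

37

gcd(83, 9) by repeated division:
83 = 9*9 + 2
9 = 4*2 + 1
2 = 2*1 + 0
The gcd is 1. Working backward:
1 = 9 − 4·2
1 = −4·83 + 37·9
So 9·37 ≡ 1 (mod 83).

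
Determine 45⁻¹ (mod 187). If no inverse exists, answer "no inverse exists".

Extended Euclidean algorithm:
187 = 4×45 + 7
45 = 6×7 + 3
7 = 2×3 + 1
3 = 3×1 + 0
Since gcd(45, 187) = 1, back-substitute to write 1 as a combination:
1 = 7 − 2·3
1 = −2·45 + 13·7
1 = 13·187 − 54·45
So 45·(-54) ≡ 1 (mod 187), and -54 ≡ 133 (mod 187).

133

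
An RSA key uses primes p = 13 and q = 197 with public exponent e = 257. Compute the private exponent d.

1025

φ(n) = (p−1)(q−1) = 12·196 = 2352.
Need d with 257·d ≡ 1 (mod 2352). Apply the extended Euclidean algorithm:
2352 = 9·257 + 39
257 = 6·39 + 23
39 = 1·23 + 16
23 = 1·16 + 7
16 = 2·7 + 2
7 = 3·2 + 1
2 = 2·1 + 0
Back-substitute:
1 = 7 − 3·2
1 = −3·16 + 7·7
1 = 7·23 − 10·16
1 = −10·39 + 17·23
1 = 17·257 − 112·39
1 = −112·2352 + 1025·257
So 257·1025 ≡ 1 (mod 2352), hence d = 1025.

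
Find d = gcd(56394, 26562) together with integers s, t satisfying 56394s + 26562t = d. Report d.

Euclidean algorithm:
56394 = 2×26562 + 3270
26562 = 8×3270 + 402
3270 = 8×402 + 54
402 = 7×54 + 24
54 = 2×24 + 6
24 = 4×6 + 0
gcd(56394, 26562) = 6.
Express as a combination:
6 = 54 − 2·24
6 = −2·402 + 15·54
6 = 15·3270 − 122·402
6 = −122·26562 + 991·3270
6 = 991·56394 − 2104·26562
So 6 = (991)·56394 + (-2104)·26562.

6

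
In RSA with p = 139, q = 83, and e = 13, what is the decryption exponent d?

φ(n) = (p−1)(q−1) = 138·82 = 11316.
Need d with 13·d ≡ 1 (mod 11316). Apply the extended Euclidean algorithm:
11316 = 870*13 + 6
13 = 2*6 + 1
6 = 6*1 + 0
Back-substitute:
1 = 13 − 2·6
1 = −2·11316 + 1741·13
So 13·1741 ≡ 1 (mod 11316), hence d = 1741.

1741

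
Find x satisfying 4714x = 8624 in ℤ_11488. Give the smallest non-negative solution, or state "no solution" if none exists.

2200

First find gcd(4714, 11488):
11488 = 2·4714 + 2060
4714 = 2·2060 + 594
2060 = 3·594 + 278
594 = 2·278 + 38
278 = 7·38 + 12
38 = 3·12 + 2
12 = 6·2 + 0
gcd = 2 and 2 | 8624, so solutions exist. Divide through by 2: 2357x ≡ 4312 (mod 5744).
Now find 2357⁻¹ mod 5744:
5744 = 2×2357 + 1030
2357 = 2×1030 + 297
1030 = 3×297 + 139
297 = 2×139 + 19
139 = 7×19 + 6
19 = 3×6 + 1
6 = 6×1 + 0
Back-substitute:
1 = 19 − 3·6
1 = −3·139 + 22·19
1 = 22·297 − 47·139
1 = −47·1030 + 163·297
1 = 163·2357 − 373·1030
1 = −373·5744 + 909·2357
So 2357⁻¹ ≡ 909 (mod 5744).
Then x ≡ 909·4312 ≡ 2200 (mod 5744); the smallest non-negative solution is x = 2200.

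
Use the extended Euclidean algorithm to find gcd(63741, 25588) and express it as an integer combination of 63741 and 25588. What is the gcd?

1

Apply Euclid's algorithm to 63741 and 25588:
63741 = 2*25588 + 12565
25588 = 2*12565 + 458
12565 = 27*458 + 199
458 = 2*199 + 60
199 = 3*60 + 19
60 = 3*19 + 3
19 = 6*3 + 1
3 = 3*1 + 0
gcd(63741, 25588) = 1.
Back-substituting:
1 = 19 − 6·3
1 = −6·60 + 19·19
1 = 19·199 − 63·60
1 = −63·458 + 145·199
1 = 145·12565 − 3978·458
1 = −3978·25588 + 8101·12565
1 = 8101·63741 − 20180·25588
So 1 = (8101)·63741 + (-20180)·25588.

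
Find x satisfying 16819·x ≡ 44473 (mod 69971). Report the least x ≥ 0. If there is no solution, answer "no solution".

635

First find gcd(16819, 69971):
69971 = 4·16819 + 2695
16819 = 6·2695 + 649
2695 = 4·649 + 99
649 = 6·99 + 55
99 = 1·55 + 44
55 = 1·44 + 11
44 = 4·11 + 0
gcd = 11 and 11 | 44473, so solutions exist. Divide through by 11: 1529x ≡ 4043 (mod 6361).
Now find 1529⁻¹ mod 6361:
6361 = 4*1529 + 245
1529 = 6*245 + 59
245 = 4*59 + 9
59 = 6*9 + 5
9 = 1*5 + 4
5 = 1*4 + 1
4 = 4*1 + 0
Back-substitute:
1 = 5 − 4
1 = −9 + 2·5
1 = 2·59 − 13·9
1 = −13·245 + 54·59
1 = 54·1529 − 337·245
1 = −337·6361 + 1402·1529
So 1529⁻¹ ≡ 1402 (mod 6361).
Then x ≡ 1402·4043 ≡ 635 (mod 6361); the smallest non-negative solution is x = 635.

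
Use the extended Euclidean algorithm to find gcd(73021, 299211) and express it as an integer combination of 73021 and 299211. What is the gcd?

Repeated division:
299211 = 4×73021 + 7127
73021 = 10×7127 + 1751
7127 = 4×1751 + 123
1751 = 14×123 + 29
123 = 4×29 + 7
29 = 4×7 + 1
7 = 7×1 + 0
gcd(73021, 299211) = 1.
Express as a combination:
1 = 29 − 4·7
1 = −4·123 + 17·29
1 = 17·1751 − 242·123
1 = −242·7127 + 985·1751
1 = 985·73021 − 10092·7127
1 = −10092·299211 + 41353·73021
So 1 = (-10092)·299211 + (41353)·73021.

1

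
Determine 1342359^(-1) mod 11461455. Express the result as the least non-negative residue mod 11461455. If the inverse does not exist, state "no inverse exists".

Euclidean algorithm on 11461455, 1342359:
11461455 = 8·1342359 + 722583
1342359 = 1·722583 + 619776
722583 = 1·619776 + 102807
619776 = 6·102807 + 2934
102807 = 35·2934 + 117
2934 = 25·117 + 9
117 = 13·9 + 0
Since gcd = 9 > 1, 1342359 is not a unit mod 11461455.

no inverse exists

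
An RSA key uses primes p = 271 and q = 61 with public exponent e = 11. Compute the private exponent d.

5891

φ(n) = (p−1)(q−1) = 270·60 = 16200.
Need d with 11·d ≡ 1 (mod 16200). Apply the extended Euclidean algorithm:
16200 = 1472·11 + 8
11 = 1·8 + 3
8 = 2·3 + 2
3 = 1·2 + 1
2 = 2·1 + 0
Back-substitute:
1 = 3 − 2
1 = −8 + 3·3
1 = 3·11 − 4·8
1 = −4·16200 + 5891·11
So 11·5891 ≡ 1 (mod 16200), hence d = 5891.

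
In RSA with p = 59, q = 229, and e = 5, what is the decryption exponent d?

φ(n) = (p−1)(q−1) = 58·228 = 13224.
Need d with 5·d ≡ 1 (mod 13224). Apply the extended Euclidean algorithm:
13224 = 2644×5 + 4
5 = 1×4 + 1
4 = 4×1 + 0
Back-substitute:
1 = 5 − 4
1 = −13224 + 2645·5
So 5·2645 ≡ 1 (mod 13224), hence d = 2645.

2645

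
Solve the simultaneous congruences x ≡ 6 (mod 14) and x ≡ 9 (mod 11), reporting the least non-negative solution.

20

Write x = 6 + 14·k. Then 14·k ≡ 9 − 6 ≡ 3 (mod 11).
Need 14⁻¹ mod 11. Extended Euclid on (11, 3):
11 = 3*3 + 2
3 = 1*2 + 1
2 = 2*1 + 0
Back-substitute:
1 = 3 − 2
1 = −11 + 4·3
14⁻¹ ≡ 4 (mod 11), so k ≡ 4·3 ≡ 1 (mod 11).
x = 6 + 14·1 = 20.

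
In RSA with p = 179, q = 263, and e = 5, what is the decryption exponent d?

φ(n) = (p−1)(q−1) = 178·262 = 46636.
Need d with 5·d ≡ 1 (mod 46636). Apply the extended Euclidean algorithm:
46636 = 9327*5 + 1
5 = 5*1 + 0
Back-substitute:
1 = 46636 − 9327·5
So 5·(-9327) ≡ 1 (mod 46636), hence d ≡ -9327 ≡ 37309 (mod 46636).

37309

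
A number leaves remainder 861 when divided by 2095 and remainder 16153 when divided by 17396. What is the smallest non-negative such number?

Write x = 861 + 2095·k. Then 2095·k ≡ 16153 − 861 ≡ 15292 (mod 17396).
Need 2095⁻¹ mod 17396. Extended Euclid on (17396, 2095):
17396 = 8×2095 + 636
2095 = 3×636 + 187
636 = 3×187 + 75
187 = 2×75 + 37
75 = 2×37 + 1
37 = 37×1 + 0
Back-substitute:
1 = 75 − 2·37
1 = −2·187 + 5·75
1 = 5·636 − 17·187
1 = −17·2095 + 56·636
1 = 56·17396 − 465·2095
2095⁻¹ ≡ 16931 (mod 17396), so k ≡ 16931·15292 ≡ 4184 (mod 17396).
x = 861 + 2095·4184 = 8766341.

8766341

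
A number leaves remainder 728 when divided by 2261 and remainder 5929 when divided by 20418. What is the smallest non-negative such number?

Write x = 728 + 2261·k. Then 2261·k ≡ 5929 − 728 ≡ 5201 (mod 20418).
Need 2261⁻¹ mod 20418. Extended Euclid on (20418, 2261):
20418 = 9*2261 + 69
2261 = 32*69 + 53
69 = 1*53 + 16
53 = 3*16 + 5
16 = 3*5 + 1
5 = 5*1 + 0
Back-substitute:
1 = 16 − 3·5
1 = −3·53 + 10·16
1 = 10·69 − 13·53
1 = −13·2261 + 426·69
1 = 426·20418 − 3847·2261
2261⁻¹ ≡ 16571 (mod 20418), so k ≡ 16571·5201 ≡ 1393 (mod 20418).
x = 728 + 2261·1393 = 3150301.

3150301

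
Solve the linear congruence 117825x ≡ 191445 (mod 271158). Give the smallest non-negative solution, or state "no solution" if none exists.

First find gcd(117825, 271158):
271158 = 2×117825 + 35508
117825 = 3×35508 + 11301
35508 = 3×11301 + 1605
11301 = 7×1605 + 66
1605 = 24×66 + 21
66 = 3×21 + 3
21 = 7×3 + 0
gcd = 3 and 3 | 191445, so solutions exist. Divide through by 3: 39275x ≡ 63815 (mod 90386).
Now find 39275⁻¹ mod 90386:
90386 = 2*39275 + 11836
39275 = 3*11836 + 3767
11836 = 3*3767 + 535
3767 = 7*535 + 22
535 = 24*22 + 7
22 = 3*7 + 1
7 = 7*1 + 0
Back-substitute:
1 = 22 − 3·7
1 = −3·535 + 73·22
1 = 73·3767 − 514·535
1 = −514·11836 + 1615·3767
1 = 1615·39275 − 5359·11836
1 = −5359·90386 + 12333·39275
So 39275⁻¹ ≡ 12333 (mod 90386).
Then x ≡ 12333·63815 ≡ 39493 (mod 90386); the smallest non-negative solution is x = 39493.

39493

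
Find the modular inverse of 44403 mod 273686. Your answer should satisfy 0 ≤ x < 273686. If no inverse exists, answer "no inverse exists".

Run Euclid on (273686, 44403):
273686 = 6·44403 + 7268
44403 = 6·7268 + 795
7268 = 9·795 + 113
795 = 7·113 + 4
113 = 28·4 + 1
4 = 4·1 + 0
Since gcd(44403, 273686) = 1, back-substitute to write 1 as a combination:
1 = 113 − 28·4
1 = −28·795 + 197·113
1 = 197·7268 − 1801·795
1 = −1801·44403 + 11003·7268
1 = 11003·273686 − 67819·44403
Thus 44403·(-67819) ≡ 1 (mod 273686); reducing, -67819 mod 273686 = 205867.

205867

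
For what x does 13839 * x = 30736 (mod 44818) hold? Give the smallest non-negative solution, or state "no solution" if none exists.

9734

First find gcd(13839, 44818):
44818 = 3·13839 + 3301
13839 = 4·3301 + 635
3301 = 5·635 + 126
635 = 5·126 + 5
126 = 25·5 + 1
5 = 5·1 + 0
gcd = 1, so a unique solution mod 44818 exists.
Back-substitute for the Bézout coefficients:
1 = 126 − 25·5
1 = −25·635 + 126·126
1 = 126·3301 − 655·635
1 = −655·13839 + 2746·3301
1 = 2746·44818 − 8893·13839
So 13839·(-8893) ≡ 1 (mod 44818), giving 13839⁻¹ ≡ 35925.
x ≡ 13839⁻¹·30736 ≡ 35925·30736 ≡ 9734 (mod 44818).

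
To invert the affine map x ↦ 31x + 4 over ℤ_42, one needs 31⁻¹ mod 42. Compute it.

Run Euclid on (42, 31):
42 = 1×31 + 11
31 = 2×11 + 9
11 = 1×9 + 2
9 = 4×2 + 1
2 = 2×1 + 0
Since gcd(31, 42) = 1, back-substitute to write 1 as a combination:
1 = 9 − 4·2
1 = −4·11 + 5·9
1 = 5·31 − 14·11
1 = −14·42 + 19·31
So 31·19 ≡ 1 (mod 42).

19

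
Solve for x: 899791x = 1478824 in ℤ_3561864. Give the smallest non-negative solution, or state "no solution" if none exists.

First find gcd(899791, 3561864):
3561864 = 3×899791 + 862491
899791 = 1×862491 + 37300
862491 = 23×37300 + 4591
37300 = 8×4591 + 572
4591 = 8×572 + 15
572 = 38×15 + 2
15 = 7×2 + 1
2 = 2×1 + 0
gcd = 1, so a unique solution mod 3561864 exists.
Back-substitute for the Bézout coefficients:
1 = 15 − 7·2
1 = −7·572 + 267·15
1 = 267·4591 − 2143·572
1 = −2143·37300 + 17411·4591
1 = 17411·862491 − 402596·37300
1 = −402596·899791 + 420007·862491
1 = 420007·3561864 − 1662617·899791
So 899791·(-1662617) ≡ 1 (mod 3561864), giving 899791⁻¹ ≡ 1899247.
x ≡ 899791⁻¹·1478824 ≡ 1899247·1478824 ≡ 1178152 (mod 3561864).

1178152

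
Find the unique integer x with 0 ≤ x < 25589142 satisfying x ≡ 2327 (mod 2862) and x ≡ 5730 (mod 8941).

Write x = 2327 + 2862·k. Then 2862·k ≡ 5730 − 2327 ≡ 3403 (mod 8941).
Need 2862⁻¹ mod 8941. Extended Euclid on (8941, 2862):
8941 = 3×2862 + 355
2862 = 8×355 + 22
355 = 16×22 + 3
22 = 7×3 + 1
3 = 3×1 + 0
Back-substitute:
1 = 22 − 7·3
1 = −7·355 + 113·22
1 = 113·2862 − 911·355
1 = −911·8941 + 2846·2862
2862⁻¹ ≡ 2846 (mod 8941), so k ≡ 2846·3403 ≡ 1835 (mod 8941).
x = 2327 + 2862·1835 = 5254097.

5254097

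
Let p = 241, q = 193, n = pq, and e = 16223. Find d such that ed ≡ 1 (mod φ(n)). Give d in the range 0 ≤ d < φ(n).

2207

φ(n) = (p−1)(q−1) = 240·192 = 46080.
Need d with 16223·d ≡ 1 (mod 46080). Apply the extended Euclidean algorithm:
46080 = 2×16223 + 13634
16223 = 1×13634 + 2589
13634 = 5×2589 + 689
2589 = 3×689 + 522
689 = 1×522 + 167
522 = 3×167 + 21
167 = 7×21 + 20
21 = 1×20 + 1
20 = 20×1 + 0
Back-substitute:
1 = 21 − 20
1 = −167 + 8·21
1 = 8·522 − 25·167
1 = −25·689 + 33·522
1 = 33·2589 − 124·689
1 = −124·13634 + 653·2589
1 = 653·16223 − 777·13634
1 = −777·46080 + 2207·16223
So 16223·2207 ≡ 1 (mod 46080), hence d = 2207.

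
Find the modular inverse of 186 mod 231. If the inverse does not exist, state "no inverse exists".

no inverse exists

Compute gcd(186, 231):
231 = 1×186 + 45
186 = 4×45 + 6
45 = 7×6 + 3
6 = 2×3 + 0
Since gcd = 3 > 1, 186 is not a unit mod 231.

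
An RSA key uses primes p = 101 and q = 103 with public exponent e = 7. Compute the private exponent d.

φ(n) = (p−1)(q−1) = 100·102 = 10200.
Need d with 7·d ≡ 1 (mod 10200). Apply the extended Euclidean algorithm:
10200 = 1457·7 + 1
7 = 7·1 + 0
Back-substitute:
1 = 10200 − 1457·7
So 7·(-1457) ≡ 1 (mod 10200), hence d ≡ -1457 ≡ 8743 (mod 10200).

8743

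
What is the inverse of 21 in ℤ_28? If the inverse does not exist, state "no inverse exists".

no inverse exists

Compute gcd(21, 28):
28 = 1*21 + 7
21 = 3*7 + 0
The gcd is 7, not 1, hence no inverse exists.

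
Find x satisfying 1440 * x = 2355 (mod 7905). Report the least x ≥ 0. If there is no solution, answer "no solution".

First find gcd(1440, 7905):
7905 = 5×1440 + 705
1440 = 2×705 + 30
705 = 23×30 + 15
30 = 2×15 + 0
gcd = 15 and 15 | 2355, so solutions exist. Divide through by 15: 96x ≡ 157 (mod 527).
Now find 96⁻¹ mod 527:
527 = 5×96 + 47
96 = 2×47 + 2
47 = 23×2 + 1
2 = 2×1 + 0
Back-substitute:
1 = 47 − 23·2
1 = −23·96 + 47·47
1 = 47·527 − 258·96
So 96·(-258) ≡ 1 (mod 527), i.e. 96⁻¹ ≡ 269.
Then x ≡ 269·157 ≡ 73 (mod 527); the smallest non-negative solution is x = 73.

73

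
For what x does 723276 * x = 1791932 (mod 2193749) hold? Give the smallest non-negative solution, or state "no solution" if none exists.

157880

First find gcd(723276, 2193749):
2193749 = 3×723276 + 23921
723276 = 30×23921 + 5646
23921 = 4×5646 + 1337
5646 = 4×1337 + 298
1337 = 4×298 + 145
298 = 2×145 + 8
145 = 18×8 + 1
8 = 8×1 + 0
gcd = 1, so a unique solution mod 2193749 exists.
Back-substitute for the Bézout coefficients:
1 = 145 − 18·8
1 = −18·298 + 37·145
1 = 37·1337 − 166·298
1 = −166·5646 + 701·1337
1 = 701·23921 − 2970·5646
1 = −2970·723276 + 89801·23921
1 = 89801·2193749 − 272373·723276
So 723276·(-272373) ≡ 1 (mod 2193749), giving 723276⁻¹ ≡ 1921376.
x ≡ 723276⁻¹·1791932 ≡ 1921376·1791932 ≡ 157880 (mod 2193749).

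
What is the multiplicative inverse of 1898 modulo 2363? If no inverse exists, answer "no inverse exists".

Run Euclid on (2363, 1898):
2363 = 1·1898 + 465
1898 = 4·465 + 38
465 = 12·38 + 9
38 = 4·9 + 2
9 = 4·2 + 1
2 = 2·1 + 0
The gcd is 1. Working backward:
1 = 9 − 4·2
1 = −4·38 + 17·9
1 = 17·465 − 208·38
1 = −208·1898 + 849·465
1 = 849·2363 − 1057·1898
So 1898·(-1057) ≡ 1 (mod 2363), and -1057 ≡ 1306 (mod 2363).

1306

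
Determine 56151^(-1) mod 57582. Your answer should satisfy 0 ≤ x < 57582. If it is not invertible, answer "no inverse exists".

no inverse exists

Compute gcd(56151, 57582):
57582 = 1·56151 + 1431
56151 = 39·1431 + 342
1431 = 4·342 + 63
342 = 5·63 + 27
63 = 2·27 + 9
27 = 3·9 + 0
The gcd is 9, not 1, hence no inverse exists.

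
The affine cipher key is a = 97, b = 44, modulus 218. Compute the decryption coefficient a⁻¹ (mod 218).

Run Euclid on (218, 97):
218 = 2×97 + 24
97 = 4×24 + 1
24 = 24×1 + 0
Since gcd(97, 218) = 1, back-substitute to write 1 as a combination:
1 = 97 − 4·24
1 = −4·218 + 9·97
So 97·9 ≡ 1 (mod 218).

9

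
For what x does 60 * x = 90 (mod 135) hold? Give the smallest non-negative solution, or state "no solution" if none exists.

First find gcd(60, 135):
135 = 2·60 + 15
60 = 4·15 + 0
gcd = 15 and 15 | 90, so solutions exist. Divide through by 15: 4x ≡ 6 (mod 9).
Now find 4⁻¹ mod 9:
9 = 2·4 + 1
4 = 4·1 + 0
Back-substitute:
1 = 9 − 2·4
So 4·(-2) ≡ 1 (mod 9), i.e. 4⁻¹ ≡ 7.
Then x ≡ 7·6 ≡ 6 (mod 9); the smallest non-negative solution is x = 6.

6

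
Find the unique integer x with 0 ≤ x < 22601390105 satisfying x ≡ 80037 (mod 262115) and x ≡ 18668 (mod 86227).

Write x = 80037 + 262115·k. Then 262115·k ≡ 18668 − 80037 ≡ 24858 (mod 86227).
Need 262115⁻¹ mod 86227. Extended Euclid on (86227, 3434):
86227 = 25×3434 + 377
3434 = 9×377 + 41
377 = 9×41 + 8
41 = 5×8 + 1
8 = 8×1 + 0
Back-substitute:
1 = 41 − 5·8
1 = −5·377 + 46·41
1 = 46·3434 − 419·377
1 = −419·86227 + 10521·3434
262115⁻¹ ≡ 10521 (mod 86227), so k ≡ 10521·24858 ≡ 4527 (mod 86227).
x = 80037 + 262115·4527 = 1186674642.

1186674642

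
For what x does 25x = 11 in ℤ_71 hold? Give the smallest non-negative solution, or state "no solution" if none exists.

First find gcd(25, 71):
71 = 2×25 + 21
25 = 1×21 + 4
21 = 5×4 + 1
4 = 4×1 + 0
gcd = 1, so a unique solution mod 71 exists.
Back-substitute for the Bézout coefficients:
1 = 21 − 5·4
1 = −5·25 + 6·21
1 = 6·71 − 17·25
So 25·(-17) ≡ 1 (mod 71), giving 25⁻¹ ≡ 54.
x ≡ 25⁻¹·11 ≡ 54·11 ≡ 26 (mod 71).

26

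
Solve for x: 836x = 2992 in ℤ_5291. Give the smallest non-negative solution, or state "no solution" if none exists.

First find gcd(836, 5291):
5291 = 6*836 + 275
836 = 3*275 + 11
275 = 25*11 + 0
gcd = 11 and 11 | 2992, so solutions exist. Divide through by 11: 76x ≡ 272 (mod 481).
Now find 76⁻¹ mod 481:
481 = 6·76 + 25
76 = 3·25 + 1
25 = 25·1 + 0
Back-substitute:
1 = 76 − 3·25
1 = −3·481 + 19·76
So 76⁻¹ ≡ 19 (mod 481).
Then x ≡ 19·272 ≡ 358 (mod 481); the smallest non-negative solution is x = 358.

358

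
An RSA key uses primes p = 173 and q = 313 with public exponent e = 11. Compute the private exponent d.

φ(n) = (p−1)(q−1) = 172·312 = 53664.
Need d with 11·d ≡ 1 (mod 53664). Apply the extended Euclidean algorithm:
53664 = 4878×11 + 6
11 = 1×6 + 5
6 = 1×5 + 1
5 = 5×1 + 0
Back-substitute:
1 = 6 − 5
1 = −11 + 2·6
1 = 2·53664 − 9757·11
So 11·(-9757) ≡ 1 (mod 53664), hence d ≡ -9757 ≡ 43907 (mod 53664).

43907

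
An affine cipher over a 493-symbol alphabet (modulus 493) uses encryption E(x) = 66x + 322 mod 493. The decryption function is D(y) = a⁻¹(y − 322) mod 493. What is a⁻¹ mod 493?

Apply the Euclidean algorithm to 493 and 66:
493 = 7·66 + 31
66 = 2·31 + 4
31 = 7·4 + 3
4 = 1·3 + 1
3 = 3·1 + 0
Since gcd(66, 493) = 1, back-substitute to write 1 as a combination:
1 = 4 − 3
1 = −31 + 8·4
1 = 8·66 − 17·31
1 = −17·493 + 127·66
So 66·127 ≡ 1 (mod 493).

127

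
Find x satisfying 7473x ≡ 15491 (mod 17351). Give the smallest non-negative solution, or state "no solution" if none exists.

16090

First find gcd(7473, 17351):
17351 = 2×7473 + 2405
7473 = 3×2405 + 258
2405 = 9×258 + 83
258 = 3×83 + 9
83 = 9×9 + 2
9 = 4×2 + 1
2 = 2×1 + 0
gcd = 1, so a unique solution mod 17351 exists.
Back-substitute for the Bézout coefficients:
1 = 9 − 4·2
1 = −4·83 + 37·9
1 = 37·258 − 115·83
1 = −115·2405 + 1072·258
1 = 1072·7473 − 3331·2405
1 = −3331·17351 + 7734·7473
So 7473·(7734) ≡ 1 (mod 17351), giving 7473⁻¹ ≡ 7734.
x ≡ 7473⁻¹·15491 ≡ 7734·15491 ≡ 16090 (mod 17351).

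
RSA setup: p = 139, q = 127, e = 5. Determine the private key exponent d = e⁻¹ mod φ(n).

φ(n) = (p−1)(q−1) = 138·126 = 17388.
Need d with 5·d ≡ 1 (mod 17388). Apply the extended Euclidean algorithm:
17388 = 3477·5 + 3
5 = 1·3 + 2
3 = 1·2 + 1
2 = 2·1 + 0
Back-substitute:
1 = 3 − 2
1 = −5 + 2·3
1 = 2·17388 − 6955·5
So 5·(-6955) ≡ 1 (mod 17388), hence d ≡ -6955 ≡ 10433 (mod 17388).

10433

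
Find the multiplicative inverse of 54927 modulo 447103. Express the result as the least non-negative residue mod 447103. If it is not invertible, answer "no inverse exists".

Apply the Euclidean algorithm to 447103 and 54927:
447103 = 8×54927 + 7687
54927 = 7×7687 + 1118
7687 = 6×1118 + 979
1118 = 1×979 + 139
979 = 7×139 + 6
139 = 23×6 + 1
6 = 6×1 + 0
Since gcd(54927, 447103) = 1, back-substitute to write 1 as a combination:
1 = 139 − 23·6
1 = −23·979 + 162·139
1 = 162·1118 − 185·979
1 = −185·7687 + 1272·1118
1 = 1272·54927 − 9089·7687
1 = −9089·447103 + 73984·54927
So 54927·73984 ≡ 1 (mod 447103).

73984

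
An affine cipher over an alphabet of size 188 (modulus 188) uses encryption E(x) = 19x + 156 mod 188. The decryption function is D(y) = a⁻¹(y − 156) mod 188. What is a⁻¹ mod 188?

Extended Euclidean algorithm:
188 = 9·19 + 17
19 = 1·17 + 2
17 = 8·2 + 1
2 = 2·1 + 0
The gcd is 1. Working backward:
1 = 17 − 8·2
1 = −8·19 + 9·17
1 = 9·188 − 89·19
So 19·(-89) ≡ 1 (mod 188), and -89 ≡ 99 (mod 188).

99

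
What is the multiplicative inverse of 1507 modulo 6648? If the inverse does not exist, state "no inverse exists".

gcd(6648, 1507) by repeated division:
6648 = 4*1507 + 620
1507 = 2*620 + 267
620 = 2*267 + 86
267 = 3*86 + 9
86 = 9*9 + 5
9 = 1*5 + 4
5 = 1*4 + 1
4 = 4*1 + 0
The gcd is 1. Working backward:
1 = 5 − 4
1 = −9 + 2·5
1 = 2·86 − 19·9
1 = −19·267 + 59·86
1 = 59·620 − 137·267
1 = −137·1507 + 333·620
1 = 333·6648 − 1469·1507
Thus 1507·(-1469) ≡ 1 (mod 6648); reducing, -1469 mod 6648 = 5179.

5179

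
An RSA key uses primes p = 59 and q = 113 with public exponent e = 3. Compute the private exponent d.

4331

φ(n) = (p−1)(q−1) = 58·112 = 6496.
Need d with 3·d ≡ 1 (mod 6496). Apply the extended Euclidean algorithm:
6496 = 2165·3 + 1
3 = 3·1 + 0
Back-substitute:
1 = 6496 − 2165·3
So 3·(-2165) ≡ 1 (mod 6496), hence d ≡ -2165 ≡ 4331 (mod 6496).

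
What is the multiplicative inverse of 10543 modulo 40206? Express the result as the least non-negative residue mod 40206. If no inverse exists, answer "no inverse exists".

gcd(40206, 10543) by repeated division:
40206 = 3×10543 + 8577
10543 = 1×8577 + 1966
8577 = 4×1966 + 713
1966 = 2×713 + 540
713 = 1×540 + 173
540 = 3×173 + 21
173 = 8×21 + 5
21 = 4×5 + 1
5 = 5×1 + 0
gcd = 1, so the inverse exists. Back-substitute:
1 = 21 − 4·5
1 = −4·173 + 33·21
1 = 33·540 − 103·173
1 = −103·713 + 136·540
1 = 136·1966 − 375·713
1 = −375·8577 + 1636·1966
1 = 1636·10543 − 2011·8577
1 = −2011·40206 + 7669·10543
So 10543·7669 ≡ 1 (mod 40206).

7669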